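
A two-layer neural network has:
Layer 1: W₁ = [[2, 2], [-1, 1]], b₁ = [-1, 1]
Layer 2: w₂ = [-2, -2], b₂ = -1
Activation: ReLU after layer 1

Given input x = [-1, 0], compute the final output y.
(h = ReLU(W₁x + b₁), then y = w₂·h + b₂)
y = -5

Layer 1 pre-activation: z₁ = [-3, 2]
After ReLU: h = [0, 2]
Layer 2 output: y = -2×0 + -2×2 + -1 = -5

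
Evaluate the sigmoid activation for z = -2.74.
0.06065

sigmoid(-2.74) = 1/(1 + e^(2.74)) = 1/(1 + 15.49) = 0.06065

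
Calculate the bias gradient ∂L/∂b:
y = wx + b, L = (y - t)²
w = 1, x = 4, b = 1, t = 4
∂L/∂b = 2

y = wx + b = (1)(4) + 1 = 5
∂L/∂y = 2(y - t) = 2(5 - 4) = 2
∂y/∂b = 1
∂L/∂b = ∂L/∂y · ∂y/∂b = 2 × 1 = 2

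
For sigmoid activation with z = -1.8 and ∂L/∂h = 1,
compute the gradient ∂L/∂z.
∂L/∂z = 0.1217

σ(-1.8) = 0.1419
σ'(-1.8) = σ(-1.8)(1 - σ(-1.8)) = 0.1419 × 0.8581 = 0.1217
∂L/∂z = ∂L/∂h · σ'(z) = 1 × 0.1217 = 0.1217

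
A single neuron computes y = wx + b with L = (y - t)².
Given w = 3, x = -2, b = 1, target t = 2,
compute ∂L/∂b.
∂L/∂b = -14

y = wx + b = (3)(-2) + 1 = -5
∂L/∂y = 2(y - t) = 2(-5 - 2) = -14
∂y/∂b = 1
∂L/∂b = ∂L/∂y · ∂y/∂b = -14 × 1 = -14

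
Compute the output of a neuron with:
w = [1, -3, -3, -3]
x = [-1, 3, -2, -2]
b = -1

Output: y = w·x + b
y = 1

y = (1)(-1) + (-3)(3) + (-3)(-2) + (-3)(-2) + -1 = 1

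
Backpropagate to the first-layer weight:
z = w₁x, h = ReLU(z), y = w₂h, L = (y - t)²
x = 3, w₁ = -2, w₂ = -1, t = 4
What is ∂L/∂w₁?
∂L/∂w₁ = 0

Forward pass:
z = w₁x = -2×3 = -6
h = ReLU(-6) = 0
y = w₂h = -1×0 = 0

Backward pass:
∂L/∂y = 2(y - t) = 2(0 - 4) = -8
∂y/∂h = w₂ = -1
∂h/∂z = 0 (ReLU derivative)
∂z/∂w₁ = x = 3

∂L/∂w₁ = -8 × -1 × 0 × 3 = 0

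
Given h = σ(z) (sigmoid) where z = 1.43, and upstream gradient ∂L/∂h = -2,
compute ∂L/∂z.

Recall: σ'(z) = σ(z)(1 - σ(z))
∂L/∂z = -0.3116

σ(1.43) = 0.8069
σ'(1.43) = σ(1.43)(1 - σ(1.43)) = 0.8069 × 0.1931 = 0.1558
∂L/∂z = ∂L/∂h · σ'(z) = -2 × 0.1558 = -0.3116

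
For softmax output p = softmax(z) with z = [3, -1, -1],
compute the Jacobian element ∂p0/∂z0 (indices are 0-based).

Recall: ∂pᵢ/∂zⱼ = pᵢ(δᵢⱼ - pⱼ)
∂p0/∂z0 = 0.03409

p = softmax(z) = [0.9647, 0.01767, 0.01767]
p0 = 0.9647

∂p0/∂z0 = p0(1 - p0) = 0.9647 × (1 - 0.9647) = 0.03409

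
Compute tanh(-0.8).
-0.664

tanh(-0.8) = (e^(-0.8) - e^(0.8))/(e^(-0.8) + e^(0.8)) = -0.664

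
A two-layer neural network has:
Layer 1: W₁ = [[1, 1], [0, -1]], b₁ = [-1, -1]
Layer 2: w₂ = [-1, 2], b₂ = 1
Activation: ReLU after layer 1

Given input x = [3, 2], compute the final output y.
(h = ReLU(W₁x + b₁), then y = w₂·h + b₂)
y = -3

Layer 1 pre-activation: z₁ = [4, -3]
After ReLU: h = [4, 0]
Layer 2 output: y = -1×4 + 2×0 + 1 = -3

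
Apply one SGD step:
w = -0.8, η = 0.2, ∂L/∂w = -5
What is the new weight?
w_new = 0.2

w_new = w - η·∂L/∂w = -0.8 - 0.2×(-5) = -0.8 - (-1) = 0.2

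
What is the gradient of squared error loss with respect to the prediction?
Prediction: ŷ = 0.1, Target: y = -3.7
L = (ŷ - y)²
∂L/∂ŷ = 7.6

∂L/∂ŷ = 2(ŷ - y) = 2(0.1 - -3.7) = 2(3.8) = 7.6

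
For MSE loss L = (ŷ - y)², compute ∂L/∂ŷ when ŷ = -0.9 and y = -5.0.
∂L/∂ŷ = 8.2

∂L/∂ŷ = 2(ŷ - y) = 2(-0.9 - -5.0) = 2(4.1) = 8.2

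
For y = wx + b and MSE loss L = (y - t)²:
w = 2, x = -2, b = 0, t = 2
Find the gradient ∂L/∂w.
∂L/∂w = 24

y = wx + b = (2)(-2) + 0 = -4
∂L/∂y = 2(y - t) = 2(-4 - 2) = -12
∂y/∂w = x = -2
∂L/∂w = ∂L/∂y · ∂y/∂w = -12 × -2 = 24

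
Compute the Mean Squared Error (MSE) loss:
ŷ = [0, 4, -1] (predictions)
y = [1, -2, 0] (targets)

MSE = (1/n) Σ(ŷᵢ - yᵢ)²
MSE = 12.67

MSE = (1/3)((0-1)² + (4--2)² + (-1-0)²) = (1/3)(1 + 36 + 1) = 12.67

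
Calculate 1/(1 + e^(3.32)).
0.03489

sigmoid(-3.32) = 1/(1 + e^(3.32)) = 1/(1 + 27.66) = 0.03489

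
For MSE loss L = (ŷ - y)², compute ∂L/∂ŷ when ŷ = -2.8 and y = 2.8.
∂L/∂ŷ = -11.2

∂L/∂ŷ = 2(ŷ - y) = 2(-2.8 - 2.8) = 2(-5.6) = -11.2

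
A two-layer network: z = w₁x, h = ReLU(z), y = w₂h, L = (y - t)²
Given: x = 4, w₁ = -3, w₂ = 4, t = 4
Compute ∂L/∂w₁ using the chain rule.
∂L/∂w₁ = 0

Forward pass:
z = w₁x = -3×4 = -12
h = ReLU(-12) = 0
y = w₂h = 4×0 = 0

Backward pass:
∂L/∂y = 2(y - t) = 2(0 - 4) = -8
∂y/∂h = w₂ = 4
∂h/∂z = 0 (ReLU derivative)
∂z/∂w₁ = x = 4

∂L/∂w₁ = -8 × 4 × 0 × 4 = 0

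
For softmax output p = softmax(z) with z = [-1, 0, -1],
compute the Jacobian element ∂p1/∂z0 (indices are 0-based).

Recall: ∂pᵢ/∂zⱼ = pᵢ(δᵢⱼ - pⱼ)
∂p1/∂z0 = -0.1221

p = softmax(z) = [0.2119, 0.5761, 0.2119]
p1 = 0.5761, p0 = 0.2119

∂p1/∂z0 = -p1 × p0 = -0.5761 × 0.2119 = -0.1221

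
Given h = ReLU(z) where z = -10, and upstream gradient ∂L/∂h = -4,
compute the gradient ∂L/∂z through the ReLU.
∂L/∂z = 0

h = ReLU(-10) = 0
Since z < 0: ∂h/∂z = 0
∂L/∂z = ∂L/∂h · ∂h/∂z = -4 × 0 = 0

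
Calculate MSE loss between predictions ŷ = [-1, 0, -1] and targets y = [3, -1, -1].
MSE = 5.667

MSE = (1/3)((-1-3)² + (0--1)² + (-1--1)²) = (1/3)(16 + 1 + 0) = 5.667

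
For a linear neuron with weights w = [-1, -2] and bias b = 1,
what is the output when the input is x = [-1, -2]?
y = 6

y = (-1)(-1) + (-2)(-2) + 1 = 6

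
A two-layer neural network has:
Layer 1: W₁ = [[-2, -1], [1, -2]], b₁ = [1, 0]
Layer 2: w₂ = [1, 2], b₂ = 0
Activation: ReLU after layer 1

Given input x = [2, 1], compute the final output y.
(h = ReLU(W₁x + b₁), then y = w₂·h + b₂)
y = 0

Layer 1 pre-activation: z₁ = [-4, 0]
After ReLU: h = [0, 0]
Layer 2 output: y = 1×0 + 2×0 + 0 = 0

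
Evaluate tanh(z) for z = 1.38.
0.881

tanh(1.38) = (e^(1.38) - e^(-1.38))/(e^(1.38) + e^(-1.38)) = 0.881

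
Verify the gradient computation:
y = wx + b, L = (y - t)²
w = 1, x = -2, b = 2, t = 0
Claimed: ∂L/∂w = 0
Correct

y = (1)(-2) + 2 = 0
∂L/∂y = 2(y - t) = 2(0 - 0) = 0
∂y/∂w = x = -2
∂L/∂w = 0 × -2 = 0

Claimed value: 0
Correct: The correct gradient is 0.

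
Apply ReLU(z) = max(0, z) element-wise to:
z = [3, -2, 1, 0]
h = [3, 0, 1, 0]

ReLU applied element-wise: max(0,3)=3, max(0,-2)=0, max(0,1)=1, max(0,0)=0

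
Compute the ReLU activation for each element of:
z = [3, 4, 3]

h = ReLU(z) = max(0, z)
h = [3, 4, 3]

ReLU applied element-wise: max(0,3)=3, max(0,4)=4, max(0,3)=3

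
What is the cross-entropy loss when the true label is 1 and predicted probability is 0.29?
L = 1.238

L = -1·log(0.29) - 0·log(0.71) = -log(0.29) = 1.238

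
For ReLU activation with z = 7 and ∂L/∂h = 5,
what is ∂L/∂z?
∂L/∂z = 5

h = ReLU(7) = 7
Since z > 0: ∂h/∂z = 1
∂L/∂z = ∂L/∂h · ∂h/∂z = 5 × 1 = 5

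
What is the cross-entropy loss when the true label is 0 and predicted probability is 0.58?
L = 0.8675

L = -0·log(0.58) - 1·log(0.42) = -log(0.42) = 0.8675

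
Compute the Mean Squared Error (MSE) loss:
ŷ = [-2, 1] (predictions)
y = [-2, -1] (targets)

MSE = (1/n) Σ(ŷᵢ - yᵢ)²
MSE = 2

MSE = (1/2)((-2--2)² + (1--1)²) = (1/2)(0 + 4) = 2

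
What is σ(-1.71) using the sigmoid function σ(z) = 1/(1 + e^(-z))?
0.1532

sigmoid(-1.71) = 1/(1 + e^(1.71)) = 1/(1 + 5.529) = 0.1532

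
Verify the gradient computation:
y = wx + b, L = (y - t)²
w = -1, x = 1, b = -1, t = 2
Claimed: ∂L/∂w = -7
Incorrect

y = (-1)(1) + -1 = -2
∂L/∂y = 2(y - t) = 2(-2 - 2) = -8
∂y/∂w = x = 1
∂L/∂w = -8 × 1 = -8

Claimed value: -7
Incorrect: The correct gradient is -8.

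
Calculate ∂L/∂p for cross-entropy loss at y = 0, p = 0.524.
∂L/∂p = 2.101

∂L/∂p = -y/p + (1-y)/(1-p) = 0 + 1/0.476 = 2.101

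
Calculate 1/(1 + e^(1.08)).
0.2535

sigmoid(-1.08) = 1/(1 + e^(1.08)) = 1/(1 + 2.945) = 0.2535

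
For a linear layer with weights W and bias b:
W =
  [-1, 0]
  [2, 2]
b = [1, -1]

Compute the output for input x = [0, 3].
y = [1, 5]

Wx = [-1×0 + 0×3, 2×0 + 2×3]
   = [0, 6]
y = Wx + b = [0 + 1, 6 + -1] = [1, 5]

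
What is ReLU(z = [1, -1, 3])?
h = [1, 0, 3]

ReLU applied element-wise: max(0,1)=1, max(0,-1)=0, max(0,3)=3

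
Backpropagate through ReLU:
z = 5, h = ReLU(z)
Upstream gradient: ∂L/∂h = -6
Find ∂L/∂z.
∂L/∂z = -6

h = ReLU(5) = 5
Since z > 0: ∂h/∂z = 1
∂L/∂z = ∂L/∂h · ∂h/∂z = -6 × 1 = -6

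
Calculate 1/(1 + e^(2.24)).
0.09622

sigmoid(-2.24) = 1/(1 + e^(2.24)) = 1/(1 + 9.393) = 0.09622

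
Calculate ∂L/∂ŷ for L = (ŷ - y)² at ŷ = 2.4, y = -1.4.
∂L/∂ŷ = 7.6

∂L/∂ŷ = 2(ŷ - y) = 2(2.4 - -1.4) = 2(3.8) = 7.6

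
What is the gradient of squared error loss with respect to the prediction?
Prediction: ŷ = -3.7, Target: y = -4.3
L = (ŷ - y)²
∂L/∂ŷ = 1.2

∂L/∂ŷ = 2(ŷ - y) = 2(-3.7 - -4.3) = 2(0.6) = 1.2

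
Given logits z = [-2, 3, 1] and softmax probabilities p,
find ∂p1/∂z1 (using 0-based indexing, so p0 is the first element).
∂p1/∂z1 = 0.1089

p = softmax(z) = [0.0059, 0.8756, 0.1185]
p1 = 0.8756

∂p1/∂z1 = p1(1 - p1) = 0.8756 × (1 - 0.8756) = 0.1089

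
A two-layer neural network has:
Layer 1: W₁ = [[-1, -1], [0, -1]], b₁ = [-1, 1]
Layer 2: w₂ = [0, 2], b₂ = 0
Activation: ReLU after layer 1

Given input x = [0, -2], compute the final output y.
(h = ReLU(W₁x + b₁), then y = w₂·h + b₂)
y = 6

Layer 1 pre-activation: z₁ = [1, 3]
After ReLU: h = [1, 3]
Layer 2 output: y = 0×1 + 2×3 + 0 = 6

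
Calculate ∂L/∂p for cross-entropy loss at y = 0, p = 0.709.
∂L/∂p = 3.436

∂L/∂p = -y/p + (1-y)/(1-p) = 0 + 1/0.291 = 3.436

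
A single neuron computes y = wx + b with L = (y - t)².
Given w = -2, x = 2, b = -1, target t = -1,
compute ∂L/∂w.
∂L/∂w = -16

y = wx + b = (-2)(2) + -1 = -5
∂L/∂y = 2(y - t) = 2(-5 - -1) = -8
∂y/∂w = x = 2
∂L/∂w = ∂L/∂y · ∂y/∂w = -8 × 2 = -16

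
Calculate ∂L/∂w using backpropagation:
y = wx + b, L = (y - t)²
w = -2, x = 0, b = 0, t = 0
∂L/∂w = 0

y = wx + b = (-2)(0) + 0 = 0
∂L/∂y = 2(y - t) = 2(0 - 0) = 0
∂y/∂w = x = 0
∂L/∂w = ∂L/∂y · ∂y/∂w = 0 × 0 = 0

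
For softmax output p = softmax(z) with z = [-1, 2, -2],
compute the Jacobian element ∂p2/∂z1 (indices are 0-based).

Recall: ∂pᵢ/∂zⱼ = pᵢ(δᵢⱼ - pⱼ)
∂p2/∂z1 = -0.01605

p = softmax(z) = [0.04661, 0.9362, 0.01715]
p2 = 0.01715, p1 = 0.9362

∂p2/∂z1 = -p2 × p1 = -0.01715 × 0.9362 = -0.01605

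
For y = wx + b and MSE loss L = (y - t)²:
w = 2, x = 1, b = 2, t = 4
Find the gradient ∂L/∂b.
∂L/∂b = 0

y = wx + b = (2)(1) + 2 = 4
∂L/∂y = 2(y - t) = 2(4 - 4) = 0
∂y/∂b = 1
∂L/∂b = ∂L/∂y · ∂y/∂b = 0 × 1 = 0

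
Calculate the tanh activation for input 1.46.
0.8977

tanh(1.46) = (e^(1.46) - e^(-1.46))/(e^(1.46) + e^(-1.46)) = 0.8977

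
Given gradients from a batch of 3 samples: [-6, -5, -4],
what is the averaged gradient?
Average gradient = -5

Average = (1/3)(-6 + -5 + -4) = -15/3 = -5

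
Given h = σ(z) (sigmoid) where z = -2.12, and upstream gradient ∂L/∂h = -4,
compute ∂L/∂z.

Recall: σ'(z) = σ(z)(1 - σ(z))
∂L/∂z = -0.3827

σ(-2.12) = 0.1072
σ'(-2.12) = σ(-2.12)(1 - σ(-2.12)) = 0.1072 × 0.8928 = 0.09568
∂L/∂z = ∂L/∂h · σ'(z) = -4 × 0.09568 = -0.3827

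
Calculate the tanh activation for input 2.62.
0.9895

tanh(2.62) = (e^(2.62) - e^(-2.62))/(e^(2.62) + e^(-2.62)) = 0.9895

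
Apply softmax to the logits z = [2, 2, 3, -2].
p = [0.2111, 0.2111, 0.5739, 0.0039]

exp(z) = [7.389, 7.389, 20.09, 0.1353]
Sum = 35
p = [0.2111, 0.2111, 0.5739, 0.0039]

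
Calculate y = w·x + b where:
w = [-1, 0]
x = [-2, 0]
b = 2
y = 4

y = (-1)(-2) + (0)(0) + 2 = 4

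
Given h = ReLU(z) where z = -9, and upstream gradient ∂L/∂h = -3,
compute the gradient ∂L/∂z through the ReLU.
∂L/∂z = 0

h = ReLU(-9) = 0
Since z < 0: ∂h/∂z = 0
∂L/∂z = ∂L/∂h · ∂h/∂z = -3 × 0 = 0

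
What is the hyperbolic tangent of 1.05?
0.7818

tanh(1.05) = (e^(1.05) - e^(-1.05))/(e^(1.05) + e^(-1.05)) = 0.7818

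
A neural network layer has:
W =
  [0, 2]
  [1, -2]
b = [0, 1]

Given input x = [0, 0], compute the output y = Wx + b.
y = [0, 1]

Wx = [0×0 + 2×0, 1×0 + -2×0]
   = [0, 0]
y = Wx + b = [0 + 0, 0 + 1] = [0, 1]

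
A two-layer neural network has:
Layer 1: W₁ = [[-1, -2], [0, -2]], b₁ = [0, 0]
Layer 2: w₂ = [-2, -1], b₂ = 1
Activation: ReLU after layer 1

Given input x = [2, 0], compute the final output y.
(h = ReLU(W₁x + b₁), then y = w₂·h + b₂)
y = 1

Layer 1 pre-activation: z₁ = [-2, 0]
After ReLU: h = [0, 0]
Layer 2 output: y = -2×0 + -1×0 + 1 = 1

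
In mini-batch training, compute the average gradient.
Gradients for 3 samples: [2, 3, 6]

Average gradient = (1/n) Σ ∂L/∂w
Average gradient = 3.667

Average = (1/3)(2 + 3 + 6) = 11/3 = 3.667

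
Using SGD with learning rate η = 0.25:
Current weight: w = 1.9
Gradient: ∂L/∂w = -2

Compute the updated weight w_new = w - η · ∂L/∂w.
w_new = 2.4

w_new = w - η·∂L/∂w = 1.9 - 0.25×(-2) = 1.9 - (-0.5) = 2.4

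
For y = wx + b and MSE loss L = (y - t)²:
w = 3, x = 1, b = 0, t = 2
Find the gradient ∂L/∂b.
∂L/∂b = 2

y = wx + b = (3)(1) + 0 = 3
∂L/∂y = 2(y - t) = 2(3 - 2) = 2
∂y/∂b = 1
∂L/∂b = ∂L/∂y · ∂y/∂b = 2 × 1 = 2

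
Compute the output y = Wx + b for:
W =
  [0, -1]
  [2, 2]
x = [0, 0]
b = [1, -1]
y = [1, -1]

Wx = [0×0 + -1×0, 2×0 + 2×0]
   = [0, 0]
y = Wx + b = [0 + 1, 0 + -1] = [1, -1]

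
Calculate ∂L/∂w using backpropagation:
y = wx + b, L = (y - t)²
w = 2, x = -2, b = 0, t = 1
∂L/∂w = 20

y = wx + b = (2)(-2) + 0 = -4
∂L/∂y = 2(y - t) = 2(-4 - 1) = -10
∂y/∂w = x = -2
∂L/∂w = ∂L/∂y · ∂y/∂w = -10 × -2 = 20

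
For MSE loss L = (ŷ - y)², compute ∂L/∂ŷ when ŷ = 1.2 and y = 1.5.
∂L/∂ŷ = -0.6

∂L/∂ŷ = 2(ŷ - y) = 2(1.2 - 1.5) = 2(-0.3) = -0.6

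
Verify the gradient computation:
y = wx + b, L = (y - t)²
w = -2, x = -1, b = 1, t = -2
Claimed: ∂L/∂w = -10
Correct

y = (-2)(-1) + 1 = 3
∂L/∂y = 2(y - t) = 2(3 - -2) = 10
∂y/∂w = x = -1
∂L/∂w = 10 × -1 = -10

Claimed value: -10
Correct: The correct gradient is -10.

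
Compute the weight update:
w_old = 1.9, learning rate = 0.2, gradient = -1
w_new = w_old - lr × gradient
w_new = 2.1

w_new = w - η·∂L/∂w = 1.9 - 0.2×(-1) = 1.9 - (-0.2) = 2.1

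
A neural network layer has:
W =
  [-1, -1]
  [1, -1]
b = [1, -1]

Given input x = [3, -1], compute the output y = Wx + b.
y = [-1, 3]

Wx = [-1×3 + -1×-1, 1×3 + -1×-1]
   = [-2, 4]
y = Wx + b = [-2 + 1, 4 + -1] = [-1, 3]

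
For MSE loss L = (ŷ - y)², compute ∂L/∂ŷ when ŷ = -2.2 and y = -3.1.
∂L/∂ŷ = 1.8

∂L/∂ŷ = 2(ŷ - y) = 2(-2.2 - -3.1) = 2(0.9) = 1.8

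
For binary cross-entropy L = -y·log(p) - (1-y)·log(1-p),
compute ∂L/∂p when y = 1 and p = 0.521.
∂L/∂p = -1.919

∂L/∂p = -y/p + (1-y)/(1-p) = -1/0.521 + 0 = -1.919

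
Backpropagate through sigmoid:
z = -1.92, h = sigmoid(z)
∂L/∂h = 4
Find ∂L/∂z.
∂L/∂z = 0.4461

σ(-1.92) = 0.1279
σ'(-1.92) = σ(-1.92)(1 - σ(-1.92)) = 0.1279 × 0.8721 = 0.1115
∂L/∂z = ∂L/∂h · σ'(z) = 4 × 0.1115 = 0.4461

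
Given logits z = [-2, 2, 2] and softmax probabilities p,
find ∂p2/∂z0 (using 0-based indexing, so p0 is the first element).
∂p2/∂z0 = -0.004496

p = softmax(z) = [0.009075, 0.4955, 0.4955]
p2 = 0.4955, p0 = 0.009075

∂p2/∂z0 = -p2 × p0 = -0.4955 × 0.009075 = -0.004496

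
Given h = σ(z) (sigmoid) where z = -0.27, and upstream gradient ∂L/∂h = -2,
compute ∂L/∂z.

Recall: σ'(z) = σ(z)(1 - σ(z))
∂L/∂z = -0.491

σ(-0.27) = 0.4329
σ'(-0.27) = σ(-0.27)(1 - σ(-0.27)) = 0.4329 × 0.5671 = 0.2455
∂L/∂z = ∂L/∂h · σ'(z) = -2 × 0.2455 = -0.491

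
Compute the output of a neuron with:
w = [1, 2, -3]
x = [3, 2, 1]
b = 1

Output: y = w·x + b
y = 5

y = (1)(3) + (2)(2) + (-3)(1) + 1 = 5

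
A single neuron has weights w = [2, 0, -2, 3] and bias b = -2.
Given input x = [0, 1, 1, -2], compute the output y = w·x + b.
y = -10

y = (2)(0) + (0)(1) + (-2)(1) + (3)(-2) + -2 = -10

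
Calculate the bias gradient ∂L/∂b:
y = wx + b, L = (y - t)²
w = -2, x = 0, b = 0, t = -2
∂L/∂b = 4

y = wx + b = (-2)(0) + 0 = 0
∂L/∂y = 2(y - t) = 2(0 - -2) = 4
∂y/∂b = 1
∂L/∂b = ∂L/∂y · ∂y/∂b = 4 × 1 = 4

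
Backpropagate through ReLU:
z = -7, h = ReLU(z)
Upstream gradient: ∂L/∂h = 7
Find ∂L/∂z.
∂L/∂z = 0

h = ReLU(-7) = 0
Since z < 0: ∂h/∂z = 0
∂L/∂z = ∂L/∂h · ∂h/∂z = 7 × 0 = 0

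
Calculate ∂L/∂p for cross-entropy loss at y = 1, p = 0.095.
∂L/∂p = -10.53

∂L/∂p = -y/p + (1-y)/(1-p) = -1/0.095 + 0 = -10.53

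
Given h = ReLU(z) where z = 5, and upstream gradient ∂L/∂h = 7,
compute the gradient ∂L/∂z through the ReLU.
∂L/∂z = 7

h = ReLU(5) = 5
Since z > 0: ∂h/∂z = 1
∂L/∂z = ∂L/∂h · ∂h/∂z = 7 × 1 = 7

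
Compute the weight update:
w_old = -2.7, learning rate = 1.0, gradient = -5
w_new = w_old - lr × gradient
w_new = 2.3

w_new = w - η·∂L/∂w = -2.7 - 1.0×(-5) = -2.7 - (-5) = 2.3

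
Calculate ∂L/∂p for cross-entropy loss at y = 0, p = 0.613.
∂L/∂p = 2.584

∂L/∂p = -y/p + (1-y)/(1-p) = 0 + 1/0.387 = 2.584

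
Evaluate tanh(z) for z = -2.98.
-0.9949

tanh(-2.98) = (e^(-2.98) - e^(2.98))/(e^(-2.98) + e^(2.98)) = -0.9949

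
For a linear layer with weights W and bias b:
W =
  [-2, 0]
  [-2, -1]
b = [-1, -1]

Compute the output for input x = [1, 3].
y = [-3, -6]

Wx = [-2×1 + 0×3, -2×1 + -1×3]
   = [-2, -5]
y = Wx + b = [-2 + -1, -5 + -1] = [-3, -6]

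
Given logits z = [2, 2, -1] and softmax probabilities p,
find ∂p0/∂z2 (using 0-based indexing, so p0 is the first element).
∂p0/∂z2 = -0.01185

p = softmax(z) = [0.4879, 0.4879, 0.02429]
p0 = 0.4879, p2 = 0.02429

∂p0/∂z2 = -p0 × p2 = -0.4879 × 0.02429 = -0.01185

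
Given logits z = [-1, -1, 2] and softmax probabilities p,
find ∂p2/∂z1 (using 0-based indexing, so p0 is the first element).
∂p2/∂z1 = -0.04118

p = softmax(z) = [0.04528, 0.04528, 0.9094]
p2 = 0.9094, p1 = 0.04528

∂p2/∂z1 = -p2 × p1 = -0.9094 × 0.04528 = -0.04118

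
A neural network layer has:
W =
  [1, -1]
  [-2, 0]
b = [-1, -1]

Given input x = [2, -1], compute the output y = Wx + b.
y = [2, -5]

Wx = [1×2 + -1×-1, -2×2 + 0×-1]
   = [3, -4]
y = Wx + b = [3 + -1, -4 + -1] = [2, -5]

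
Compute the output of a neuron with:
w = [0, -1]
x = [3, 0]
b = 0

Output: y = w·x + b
y = 0

y = (0)(3) + (-1)(0) + 0 = 0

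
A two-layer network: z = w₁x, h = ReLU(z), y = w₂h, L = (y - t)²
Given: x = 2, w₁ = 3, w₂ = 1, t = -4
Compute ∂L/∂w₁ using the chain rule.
∂L/∂w₁ = 40

Forward pass:
z = w₁x = 3×2 = 6
h = ReLU(6) = 6
y = w₂h = 1×6 = 6

Backward pass:
∂L/∂y = 2(y - t) = 2(6 - -4) = 20
∂y/∂h = w₂ = 1
∂h/∂z = 1 (ReLU derivative)
∂z/∂w₁ = x = 2

∂L/∂w₁ = 20 × 1 × 1 × 2 = 40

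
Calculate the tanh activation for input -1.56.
-0.9154

tanh(-1.56) = (e^(-1.56) - e^(1.56))/(e^(-1.56) + e^(1.56)) = -0.9154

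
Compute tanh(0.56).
0.508

tanh(0.56) = (e^(0.56) - e^(-0.56))/(e^(0.56) + e^(-0.56)) = 0.508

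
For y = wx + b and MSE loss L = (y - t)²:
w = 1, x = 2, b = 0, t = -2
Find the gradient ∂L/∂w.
∂L/∂w = 16

y = wx + b = (1)(2) + 0 = 2
∂L/∂y = 2(y - t) = 2(2 - -2) = 8
∂y/∂w = x = 2
∂L/∂w = ∂L/∂y · ∂y/∂w = 8 × 2 = 16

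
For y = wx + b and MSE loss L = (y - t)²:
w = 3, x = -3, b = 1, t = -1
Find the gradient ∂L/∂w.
∂L/∂w = 42

y = wx + b = (3)(-3) + 1 = -8
∂L/∂y = 2(y - t) = 2(-8 - -1) = -14
∂y/∂w = x = -3
∂L/∂w = ∂L/∂y · ∂y/∂w = -14 × -3 = 42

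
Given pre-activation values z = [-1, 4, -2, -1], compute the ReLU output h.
h = [0, 4, 0, 0]

ReLU applied element-wise: max(0,-1)=0, max(0,4)=4, max(0,-2)=0, max(0,-1)=0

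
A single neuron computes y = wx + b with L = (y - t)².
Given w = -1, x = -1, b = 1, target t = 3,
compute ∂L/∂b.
∂L/∂b = -2

y = wx + b = (-1)(-1) + 1 = 2
∂L/∂y = 2(y - t) = 2(2 - 3) = -2
∂y/∂b = 1
∂L/∂b = ∂L/∂y · ∂y/∂b = -2 × 1 = -2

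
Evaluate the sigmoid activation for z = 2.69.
0.9364

sigmoid(2.69) = 1/(1 + e^(-2.69)) = 1/(1 + 0.06788) = 0.9364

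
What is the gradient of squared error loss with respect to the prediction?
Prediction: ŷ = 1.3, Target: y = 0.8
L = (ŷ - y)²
∂L/∂ŷ = 1.0

∂L/∂ŷ = 2(ŷ - y) = 2(1.3 - 0.8) = 2(0.5) = 1.0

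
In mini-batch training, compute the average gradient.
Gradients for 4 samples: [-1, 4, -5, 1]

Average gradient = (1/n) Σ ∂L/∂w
Average gradient = -0.25

Average = (1/4)(-1 + 4 + -5 + 1) = -1/4 = -0.25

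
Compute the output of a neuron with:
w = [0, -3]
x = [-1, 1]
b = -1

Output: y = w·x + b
y = -4

y = (0)(-1) + (-3)(1) + -1 = -4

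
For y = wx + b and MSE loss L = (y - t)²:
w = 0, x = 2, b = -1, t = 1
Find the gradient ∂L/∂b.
∂L/∂b = -4

y = wx + b = (0)(2) + -1 = -1
∂L/∂y = 2(y - t) = 2(-1 - 1) = -4
∂y/∂b = 1
∂L/∂b = ∂L/∂y · ∂y/∂b = -4 × 1 = -4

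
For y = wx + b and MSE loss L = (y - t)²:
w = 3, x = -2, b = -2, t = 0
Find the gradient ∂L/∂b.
∂L/∂b = -16

y = wx + b = (3)(-2) + -2 = -8
∂L/∂y = 2(y - t) = 2(-8 - 0) = -16
∂y/∂b = 1
∂L/∂b = ∂L/∂y · ∂y/∂b = -16 × 1 = -16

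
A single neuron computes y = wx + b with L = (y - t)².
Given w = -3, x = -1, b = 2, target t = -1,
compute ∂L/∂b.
∂L/∂b = 12

y = wx + b = (-3)(-1) + 2 = 5
∂L/∂y = 2(y - t) = 2(5 - -1) = 12
∂y/∂b = 1
∂L/∂b = ∂L/∂y · ∂y/∂b = 12 × 1 = 12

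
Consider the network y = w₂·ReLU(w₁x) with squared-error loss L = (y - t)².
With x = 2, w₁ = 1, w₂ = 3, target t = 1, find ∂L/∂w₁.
∂L/∂w₁ = 60

Forward pass:
z = w₁x = 1×2 = 2
h = ReLU(2) = 2
y = w₂h = 3×2 = 6

Backward pass:
∂L/∂y = 2(y - t) = 2(6 - 1) = 10
∂y/∂h = w₂ = 3
∂h/∂z = 1 (ReLU derivative)
∂z/∂w₁ = x = 2

∂L/∂w₁ = 10 × 3 × 1 × 2 = 60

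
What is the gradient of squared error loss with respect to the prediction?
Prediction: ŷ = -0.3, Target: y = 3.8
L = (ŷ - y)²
∂L/∂ŷ = -8.2

∂L/∂ŷ = 2(ŷ - y) = 2(-0.3 - 3.8) = 2(-4.1) = -8.2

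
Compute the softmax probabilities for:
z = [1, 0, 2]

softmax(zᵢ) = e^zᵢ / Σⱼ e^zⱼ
p = [0.2447, 0.09, 0.6652]

exp(z) = [2.718, 1, 7.389]
Sum = 11.11
p = [0.2447, 0.09, 0.6652]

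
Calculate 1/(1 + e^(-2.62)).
0.9321

sigmoid(2.62) = 1/(1 + e^(-2.62)) = 1/(1 + 0.0728) = 0.9321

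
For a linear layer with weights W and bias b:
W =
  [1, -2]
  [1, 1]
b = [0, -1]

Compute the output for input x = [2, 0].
y = [2, 1]

Wx = [1×2 + -2×0, 1×2 + 1×0]
   = [2, 2]
y = Wx + b = [2 + 0, 2 + -1] = [2, 1]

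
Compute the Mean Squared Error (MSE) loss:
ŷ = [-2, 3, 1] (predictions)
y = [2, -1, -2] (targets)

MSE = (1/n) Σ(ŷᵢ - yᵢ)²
MSE = 13.67

MSE = (1/3)((-2-2)² + (3--1)² + (1--2)²) = (1/3)(16 + 16 + 9) = 13.67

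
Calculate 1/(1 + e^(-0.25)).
0.5622

sigmoid(0.25) = 1/(1 + e^(-0.25)) = 1/(1 + 0.7788) = 0.5622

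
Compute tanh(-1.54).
-0.9121

tanh(-1.54) = (e^(-1.54) - e^(1.54))/(e^(-1.54) + e^(1.54)) = -0.9121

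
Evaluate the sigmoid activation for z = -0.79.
0.3122

sigmoid(-0.79) = 1/(1 + e^(0.79)) = 1/(1 + 2.203) = 0.3122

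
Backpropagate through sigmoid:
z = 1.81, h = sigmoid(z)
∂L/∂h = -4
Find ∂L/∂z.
∂L/∂z = -0.4834

σ(1.81) = 0.8594
σ'(1.81) = σ(1.81)(1 - σ(1.81)) = 0.8594 × 0.1406 = 0.1209
∂L/∂z = ∂L/∂h · σ'(z) = -4 × 0.1209 = -0.4834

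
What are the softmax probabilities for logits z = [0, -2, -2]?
p = [0.787, 0.1065, 0.1065]

exp(z) = [1, 0.1353, 0.1353]
Sum = 1.271
p = [0.787, 0.1065, 0.1065]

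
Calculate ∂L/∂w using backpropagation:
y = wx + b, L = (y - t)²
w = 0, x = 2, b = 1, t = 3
∂L/∂w = -8

y = wx + b = (0)(2) + 1 = 1
∂L/∂y = 2(y - t) = 2(1 - 3) = -4
∂y/∂w = x = 2
∂L/∂w = ∂L/∂y · ∂y/∂w = -4 × 2 = -8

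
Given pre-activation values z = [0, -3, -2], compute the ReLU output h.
h = [0, 0, 0]

ReLU applied element-wise: max(0,0)=0, max(0,-3)=0, max(0,-2)=0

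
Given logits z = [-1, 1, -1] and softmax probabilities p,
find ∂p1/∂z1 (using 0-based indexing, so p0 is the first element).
∂p1/∂z1 = 0.1676

p = softmax(z) = [0.1065, 0.787, 0.1065]
p1 = 0.787

∂p1/∂z1 = p1(1 - p1) = 0.787 × (1 - 0.787) = 0.1676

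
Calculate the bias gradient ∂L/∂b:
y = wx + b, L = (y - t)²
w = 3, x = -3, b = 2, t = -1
∂L/∂b = -12

y = wx + b = (3)(-3) + 2 = -7
∂L/∂y = 2(y - t) = 2(-7 - -1) = -12
∂y/∂b = 1
∂L/∂b = ∂L/∂y · ∂y/∂b = -12 × 1 = -12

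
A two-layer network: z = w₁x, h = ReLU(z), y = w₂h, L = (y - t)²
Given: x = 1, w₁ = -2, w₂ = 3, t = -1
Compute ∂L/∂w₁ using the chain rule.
∂L/∂w₁ = 0

Forward pass:
z = w₁x = -2×1 = -2
h = ReLU(-2) = 0
y = w₂h = 3×0 = 0

Backward pass:
∂L/∂y = 2(y - t) = 2(0 - -1) = 2
∂y/∂h = w₂ = 3
∂h/∂z = 0 (ReLU derivative)
∂z/∂w₁ = x = 1

∂L/∂w₁ = 2 × 3 × 0 × 1 = 0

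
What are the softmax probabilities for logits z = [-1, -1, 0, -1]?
p = [0.1749, 0.1749, 0.4754, 0.1749]

exp(z) = [0.3679, 0.3679, 1, 0.3679]
Sum = 2.104
p = [0.1749, 0.1749, 0.4754, 0.1749]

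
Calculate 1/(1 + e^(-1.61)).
0.8334

sigmoid(1.61) = 1/(1 + e^(-1.61)) = 1/(1 + 0.1999) = 0.8334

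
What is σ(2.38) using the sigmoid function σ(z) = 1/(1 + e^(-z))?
0.9153

sigmoid(2.38) = 1/(1 + e^(-2.38)) = 1/(1 + 0.09255) = 0.9153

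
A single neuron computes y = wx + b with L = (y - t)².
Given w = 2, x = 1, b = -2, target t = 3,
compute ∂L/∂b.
∂L/∂b = -6

y = wx + b = (2)(1) + -2 = 0
∂L/∂y = 2(y - t) = 2(0 - 3) = -6
∂y/∂b = 1
∂L/∂b = ∂L/∂y · ∂y/∂b = -6 × 1 = -6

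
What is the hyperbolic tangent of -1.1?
-0.8005

tanh(-1.1) = (e^(-1.1) - e^(1.1))/(e^(-1.1) + e^(1.1)) = -0.8005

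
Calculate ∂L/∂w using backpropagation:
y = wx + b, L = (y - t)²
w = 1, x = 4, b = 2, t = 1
∂L/∂w = 40

y = wx + b = (1)(4) + 2 = 6
∂L/∂y = 2(y - t) = 2(6 - 1) = 10
∂y/∂w = x = 4
∂L/∂w = ∂L/∂y · ∂y/∂w = 10 × 4 = 40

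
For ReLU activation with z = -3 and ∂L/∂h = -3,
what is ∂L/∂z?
∂L/∂z = 0

h = ReLU(-3) = 0
Since z < 0: ∂h/∂z = 0
∂L/∂z = ∂L/∂h · ∂h/∂z = -3 × 0 = 0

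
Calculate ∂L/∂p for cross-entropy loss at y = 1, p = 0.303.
∂L/∂p = -3.3

∂L/∂p = -y/p + (1-y)/(1-p) = -1/0.303 + 0 = -3.3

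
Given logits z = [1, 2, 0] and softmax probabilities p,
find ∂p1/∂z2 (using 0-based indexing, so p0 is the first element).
∂p1/∂z2 = -0.05989

p = softmax(z) = [0.2447, 0.6652, 0.09003]
p1 = 0.6652, p2 = 0.09003

∂p1/∂z2 = -p1 × p2 = -0.6652 × 0.09003 = -0.05989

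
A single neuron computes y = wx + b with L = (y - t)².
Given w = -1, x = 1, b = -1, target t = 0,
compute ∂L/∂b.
∂L/∂b = -4

y = wx + b = (-1)(1) + -1 = -2
∂L/∂y = 2(y - t) = 2(-2 - 0) = -4
∂y/∂b = 1
∂L/∂b = ∂L/∂y · ∂y/∂b = -4 × 1 = -4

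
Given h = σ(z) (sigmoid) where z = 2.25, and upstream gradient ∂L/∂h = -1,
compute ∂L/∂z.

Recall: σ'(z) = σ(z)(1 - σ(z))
∂L/∂z = -0.08626

σ(2.25) = 0.9047
σ'(2.25) = σ(2.25)(1 - σ(2.25)) = 0.9047 × 0.09535 = 0.08626
∂L/∂z = ∂L/∂h · σ'(z) = -1 × 0.08626 = -0.08626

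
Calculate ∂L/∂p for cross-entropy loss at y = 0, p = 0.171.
∂L/∂p = 1.206

∂L/∂p = -y/p + (1-y)/(1-p) = 0 + 1/0.829 = 1.206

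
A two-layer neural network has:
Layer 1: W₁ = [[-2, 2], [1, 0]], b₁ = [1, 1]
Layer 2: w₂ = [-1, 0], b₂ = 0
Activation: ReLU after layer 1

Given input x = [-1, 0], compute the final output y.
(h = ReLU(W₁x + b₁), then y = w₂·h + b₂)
y = -3

Layer 1 pre-activation: z₁ = [3, 0]
After ReLU: h = [3, 0]
Layer 2 output: y = -1×3 + 0×0 + 0 = -3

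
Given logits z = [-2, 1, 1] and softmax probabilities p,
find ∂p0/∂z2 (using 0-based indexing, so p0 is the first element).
∂p0/∂z2 = -0.01185

p = softmax(z) = [0.02429, 0.4879, 0.4879]
p0 = 0.02429, p2 = 0.4879

∂p0/∂z2 = -p0 × p2 = -0.02429 × 0.4879 = -0.01185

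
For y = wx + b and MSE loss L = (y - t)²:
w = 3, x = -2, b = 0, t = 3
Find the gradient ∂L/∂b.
∂L/∂b = -18

y = wx + b = (3)(-2) + 0 = -6
∂L/∂y = 2(y - t) = 2(-6 - 3) = -18
∂y/∂b = 1
∂L/∂b = ∂L/∂y · ∂y/∂b = -18 × 1 = -18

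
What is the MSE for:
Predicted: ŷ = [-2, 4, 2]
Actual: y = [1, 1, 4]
MSE = 7.333

MSE = (1/3)((-2-1)² + (4-1)² + (2-4)²) = (1/3)(9 + 9 + 4) = 7.333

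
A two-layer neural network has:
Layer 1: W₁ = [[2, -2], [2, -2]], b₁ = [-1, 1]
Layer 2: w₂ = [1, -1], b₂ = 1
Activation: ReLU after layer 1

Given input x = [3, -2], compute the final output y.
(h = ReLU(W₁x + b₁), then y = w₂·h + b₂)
y = -1

Layer 1 pre-activation: z₁ = [9, 11]
After ReLU: h = [9, 11]
Layer 2 output: y = 1×9 + -1×11 + 1 = -1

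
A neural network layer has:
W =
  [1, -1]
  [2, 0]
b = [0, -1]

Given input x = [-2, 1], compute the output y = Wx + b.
y = [-3, -5]

Wx = [1×-2 + -1×1, 2×-2 + 0×1]
   = [-3, -4]
y = Wx + b = [-3 + 0, -4 + -1] = [-3, -5]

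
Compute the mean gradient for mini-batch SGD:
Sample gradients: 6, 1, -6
Average gradient = 0.3333

Average = (1/3)(6 + 1 + -6) = 1/3 = 0.3333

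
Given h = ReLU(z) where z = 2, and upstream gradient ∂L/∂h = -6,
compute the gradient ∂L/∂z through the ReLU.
∂L/∂z = -6

h = ReLU(2) = 2
Since z > 0: ∂h/∂z = 1
∂L/∂z = ∂L/∂h · ∂h/∂z = -6 × 1 = -6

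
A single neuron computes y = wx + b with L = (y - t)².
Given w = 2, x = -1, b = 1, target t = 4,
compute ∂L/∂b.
∂L/∂b = -10

y = wx + b = (2)(-1) + 1 = -1
∂L/∂y = 2(y - t) = 2(-1 - 4) = -10
∂y/∂b = 1
∂L/∂b = ∂L/∂y · ∂y/∂b = -10 × 1 = -10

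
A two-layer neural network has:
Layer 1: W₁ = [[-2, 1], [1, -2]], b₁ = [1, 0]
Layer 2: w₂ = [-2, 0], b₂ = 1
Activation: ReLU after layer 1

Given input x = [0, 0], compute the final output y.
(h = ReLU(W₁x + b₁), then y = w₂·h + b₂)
y = -1

Layer 1 pre-activation: z₁ = [1, 0]
After ReLU: h = [1, 0]
Layer 2 output: y = -2×1 + 0×0 + 1 = -1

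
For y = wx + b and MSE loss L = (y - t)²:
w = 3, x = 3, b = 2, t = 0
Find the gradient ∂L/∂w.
∂L/∂w = 66

y = wx + b = (3)(3) + 2 = 11
∂L/∂y = 2(y - t) = 2(11 - 0) = 22
∂y/∂w = x = 3
∂L/∂w = ∂L/∂y · ∂y/∂w = 22 × 3 = 66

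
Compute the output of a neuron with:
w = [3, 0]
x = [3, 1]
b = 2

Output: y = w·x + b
y = 11

y = (3)(3) + (0)(1) + 2 = 11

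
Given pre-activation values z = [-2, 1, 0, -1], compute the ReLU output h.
h = [0, 1, 0, 0]

ReLU applied element-wise: max(0,-2)=0, max(0,1)=1, max(0,0)=0, max(0,-1)=0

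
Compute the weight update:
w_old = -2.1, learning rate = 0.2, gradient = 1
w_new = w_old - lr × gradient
w_new = -2.3

w_new = w - η·∂L/∂w = -2.1 - 0.2×(1) = -2.1 - (0.2) = -2.3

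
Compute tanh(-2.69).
-0.9908

tanh(-2.69) = (e^(-2.69) - e^(2.69))/(e^(-2.69) + e^(2.69)) = -0.9908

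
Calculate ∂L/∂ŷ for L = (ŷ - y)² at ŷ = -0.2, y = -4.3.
∂L/∂ŷ = 8.2

∂L/∂ŷ = 2(ŷ - y) = 2(-0.2 - -4.3) = 2(4.1) = 8.2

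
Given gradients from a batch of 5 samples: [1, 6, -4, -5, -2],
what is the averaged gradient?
Average gradient = -0.8

Average = (1/5)(1 + 6 + -4 + -5 + -2) = -4/5 = -0.8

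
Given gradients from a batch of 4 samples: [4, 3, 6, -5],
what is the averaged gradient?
Average gradient = 2

Average = (1/4)(4 + 3 + 6 + -5) = 8/4 = 2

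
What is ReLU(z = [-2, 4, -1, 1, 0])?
h = [0, 4, 0, 1, 0]

ReLU applied element-wise: max(0,-2)=0, max(0,4)=4, max(0,-1)=0, max(0,1)=1, max(0,0)=0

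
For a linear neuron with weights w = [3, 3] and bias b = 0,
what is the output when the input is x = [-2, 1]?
y = -3

y = (3)(-2) + (3)(1) + 0 = -3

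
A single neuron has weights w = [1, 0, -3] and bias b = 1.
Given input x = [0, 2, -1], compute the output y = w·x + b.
y = 4

y = (1)(0) + (0)(2) + (-3)(-1) + 1 = 4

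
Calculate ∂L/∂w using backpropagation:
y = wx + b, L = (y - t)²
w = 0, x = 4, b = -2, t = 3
∂L/∂w = -40

y = wx + b = (0)(4) + -2 = -2
∂L/∂y = 2(y - t) = 2(-2 - 3) = -10
∂y/∂w = x = 4
∂L/∂w = ∂L/∂y · ∂y/∂w = -10 × 4 = -40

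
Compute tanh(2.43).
0.9846

tanh(2.43) = (e^(2.43) - e^(-2.43))/(e^(2.43) + e^(-2.43)) = 0.9846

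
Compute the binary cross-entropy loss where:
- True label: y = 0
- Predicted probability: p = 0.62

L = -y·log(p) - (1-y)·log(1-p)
L = 0.9676

L = -0·log(0.62) - 1·log(0.38) = -log(0.38) = 0.9676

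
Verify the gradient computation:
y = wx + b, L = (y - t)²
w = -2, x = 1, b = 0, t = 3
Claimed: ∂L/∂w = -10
Correct

y = (-2)(1) + 0 = -2
∂L/∂y = 2(y - t) = 2(-2 - 3) = -10
∂y/∂w = x = 1
∂L/∂w = -10 × 1 = -10

Claimed value: -10
Correct: The correct gradient is -10.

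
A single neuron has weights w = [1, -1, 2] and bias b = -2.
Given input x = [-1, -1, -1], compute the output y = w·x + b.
y = -4

y = (1)(-1) + (-1)(-1) + (2)(-1) + -2 = -4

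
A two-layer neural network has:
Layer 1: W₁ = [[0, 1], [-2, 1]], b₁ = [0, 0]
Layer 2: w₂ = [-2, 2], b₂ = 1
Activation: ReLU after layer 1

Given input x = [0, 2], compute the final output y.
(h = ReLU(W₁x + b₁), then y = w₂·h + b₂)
y = 1

Layer 1 pre-activation: z₁ = [2, 2]
After ReLU: h = [2, 2]
Layer 2 output: y = -2×2 + 2×2 + 1 = 1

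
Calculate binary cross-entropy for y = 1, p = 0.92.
L = 0.08338

L = -1·log(0.92) - 0·log(0.08) = -log(0.92) = 0.08338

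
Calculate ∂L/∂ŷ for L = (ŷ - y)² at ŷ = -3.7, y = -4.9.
∂L/∂ŷ = 2.4

∂L/∂ŷ = 2(ŷ - y) = 2(-3.7 - -4.9) = 2(1.2) = 2.4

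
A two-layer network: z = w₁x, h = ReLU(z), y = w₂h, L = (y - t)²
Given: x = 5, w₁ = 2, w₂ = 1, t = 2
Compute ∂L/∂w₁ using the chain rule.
∂L/∂w₁ = 80

Forward pass:
z = w₁x = 2×5 = 10
h = ReLU(10) = 10
y = w₂h = 1×10 = 10

Backward pass:
∂L/∂y = 2(y - t) = 2(10 - 2) = 16
∂y/∂h = w₂ = 1
∂h/∂z = 1 (ReLU derivative)
∂z/∂w₁ = x = 5

∂L/∂w₁ = 16 × 1 × 1 × 5 = 80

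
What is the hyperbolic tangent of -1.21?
-0.8367

tanh(-1.21) = (e^(-1.21) - e^(1.21))/(e^(-1.21) + e^(1.21)) = -0.8367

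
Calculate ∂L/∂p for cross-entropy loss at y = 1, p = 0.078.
∂L/∂p = -12.82

∂L/∂p = -y/p + (1-y)/(1-p) = -1/0.078 + 0 = -12.82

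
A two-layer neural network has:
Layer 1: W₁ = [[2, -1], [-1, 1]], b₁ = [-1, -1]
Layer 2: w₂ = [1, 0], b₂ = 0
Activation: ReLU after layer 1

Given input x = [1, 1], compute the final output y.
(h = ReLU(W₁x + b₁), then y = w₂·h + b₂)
y = 0

Layer 1 pre-activation: z₁ = [0, -1]
After ReLU: h = [0, 0]
Layer 2 output: y = 1×0 + 0×0 + 0 = 0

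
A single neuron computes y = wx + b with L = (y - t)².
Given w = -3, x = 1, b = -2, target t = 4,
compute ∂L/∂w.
∂L/∂w = -18

y = wx + b = (-3)(1) + -2 = -5
∂L/∂y = 2(y - t) = 2(-5 - 4) = -18
∂y/∂w = x = 1
∂L/∂w = ∂L/∂y · ∂y/∂w = -18 × 1 = -18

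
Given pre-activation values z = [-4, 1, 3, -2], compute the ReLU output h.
h = [0, 1, 3, 0]

ReLU applied element-wise: max(0,-4)=0, max(0,1)=1, max(0,3)=3, max(0,-2)=0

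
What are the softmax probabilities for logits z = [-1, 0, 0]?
p = [0.1554, 0.4223, 0.4223]

exp(z) = [0.3679, 1, 1]
Sum = 2.368
p = [0.1554, 0.4223, 0.4223]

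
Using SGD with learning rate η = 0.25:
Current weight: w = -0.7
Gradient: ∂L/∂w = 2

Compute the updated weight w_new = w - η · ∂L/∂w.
w_new = -1.2

w_new = w - η·∂L/∂w = -0.7 - 0.25×(2) = -0.7 - (0.5) = -1.2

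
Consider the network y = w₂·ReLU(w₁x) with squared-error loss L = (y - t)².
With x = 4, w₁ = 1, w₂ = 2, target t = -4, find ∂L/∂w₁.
∂L/∂w₁ = 192

Forward pass:
z = w₁x = 1×4 = 4
h = ReLU(4) = 4
y = w₂h = 2×4 = 8

Backward pass:
∂L/∂y = 2(y - t) = 2(8 - -4) = 24
∂y/∂h = w₂ = 2
∂h/∂z = 1 (ReLU derivative)
∂z/∂w₁ = x = 4

∂L/∂w₁ = 24 × 2 × 1 × 4 = 192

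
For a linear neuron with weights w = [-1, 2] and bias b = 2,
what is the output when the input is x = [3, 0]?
y = -1

y = (-1)(3) + (2)(0) + 2 = -1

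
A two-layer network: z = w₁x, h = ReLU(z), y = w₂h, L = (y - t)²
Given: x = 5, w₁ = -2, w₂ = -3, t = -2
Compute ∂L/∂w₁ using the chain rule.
∂L/∂w₁ = 0

Forward pass:
z = w₁x = -2×5 = -10
h = ReLU(-10) = 0
y = w₂h = -3×0 = 0

Backward pass:
∂L/∂y = 2(y - t) = 2(0 - -2) = 4
∂y/∂h = w₂ = -3
∂h/∂z = 0 (ReLU derivative)
∂z/∂w₁ = x = 5

∂L/∂w₁ = 4 × -3 × 0 × 5 = 0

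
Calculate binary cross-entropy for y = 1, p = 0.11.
L = 2.207

L = -1·log(0.11) - 0·log(0.89) = -log(0.11) = 2.207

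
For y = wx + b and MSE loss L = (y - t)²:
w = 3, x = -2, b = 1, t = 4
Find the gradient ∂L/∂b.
∂L/∂b = -18

y = wx + b = (3)(-2) + 1 = -5
∂L/∂y = 2(y - t) = 2(-5 - 4) = -18
∂y/∂b = 1
∂L/∂b = ∂L/∂y · ∂y/∂b = -18 × 1 = -18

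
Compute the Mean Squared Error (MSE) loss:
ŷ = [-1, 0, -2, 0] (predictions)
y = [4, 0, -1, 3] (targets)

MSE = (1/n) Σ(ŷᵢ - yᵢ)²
MSE = 8.75

MSE = (1/4)((-1-4)² + (0-0)² + (-2--1)² + (0-3)²) = (1/4)(25 + 0 + 1 + 9) = 8.75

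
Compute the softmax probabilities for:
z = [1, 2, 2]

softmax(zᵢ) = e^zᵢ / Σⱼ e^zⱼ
p = [0.1554, 0.4223, 0.4223]

exp(z) = [2.718, 7.389, 7.389]
Sum = 17.5
p = [0.1554, 0.4223, 0.4223]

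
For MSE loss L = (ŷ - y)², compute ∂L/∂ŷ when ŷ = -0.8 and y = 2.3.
∂L/∂ŷ = -6.2

∂L/∂ŷ = 2(ŷ - y) = 2(-0.8 - 2.3) = 2(-3.1) = -6.2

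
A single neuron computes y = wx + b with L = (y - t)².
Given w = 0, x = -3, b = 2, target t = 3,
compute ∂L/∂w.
∂L/∂w = 6

y = wx + b = (0)(-3) + 2 = 2
∂L/∂y = 2(y - t) = 2(2 - 3) = -2
∂y/∂w = x = -3
∂L/∂w = ∂L/∂y · ∂y/∂w = -2 × -3 = 6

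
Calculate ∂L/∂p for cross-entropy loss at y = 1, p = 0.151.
∂L/∂p = -6.623

∂L/∂p = -y/p + (1-y)/(1-p) = -1/0.151 + 0 = -6.623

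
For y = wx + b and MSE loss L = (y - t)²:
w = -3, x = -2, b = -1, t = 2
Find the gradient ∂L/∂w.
∂L/∂w = -12

y = wx + b = (-3)(-2) + -1 = 5
∂L/∂y = 2(y - t) = 2(5 - 2) = 6
∂y/∂w = x = -2
∂L/∂w = ∂L/∂y · ∂y/∂w = 6 × -2 = -12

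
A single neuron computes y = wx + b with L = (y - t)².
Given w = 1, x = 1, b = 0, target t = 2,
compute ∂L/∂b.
∂L/∂b = -2

y = wx + b = (1)(1) + 0 = 1
∂L/∂y = 2(y - t) = 2(1 - 2) = -2
∂y/∂b = 1
∂L/∂b = ∂L/∂y · ∂y/∂b = -2 × 1 = -2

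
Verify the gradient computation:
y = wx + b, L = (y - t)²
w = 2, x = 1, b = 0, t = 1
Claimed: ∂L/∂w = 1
Incorrect

y = (2)(1) + 0 = 2
∂L/∂y = 2(y - t) = 2(2 - 1) = 2
∂y/∂w = x = 1
∂L/∂w = 2 × 1 = 2

Claimed value: 1
Incorrect: The correct gradient is 2.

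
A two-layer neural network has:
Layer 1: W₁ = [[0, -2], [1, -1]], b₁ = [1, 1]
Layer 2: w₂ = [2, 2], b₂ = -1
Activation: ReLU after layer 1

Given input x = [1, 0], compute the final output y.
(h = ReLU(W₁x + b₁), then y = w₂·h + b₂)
y = 5

Layer 1 pre-activation: z₁ = [1, 2]
After ReLU: h = [1, 2]
Layer 2 output: y = 2×1 + 2×2 + -1 = 5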